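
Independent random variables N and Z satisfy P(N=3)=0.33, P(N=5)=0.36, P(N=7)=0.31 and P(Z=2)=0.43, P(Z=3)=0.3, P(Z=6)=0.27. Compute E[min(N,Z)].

E[min(N,Z)] = Σ_n Σ_z min(n,z) · P(N=n)P(Z=z)
 = 2·0.1419 + 3·0.099 + 3·0.0891 + 2·0.1548 + 3·0.108 + 5·0.0972 + 2·0.1333 + 3·0.093 + 6·0.0837
 = 0.2838 + 0.297 + 0.2673 + 0.3096 + 0.324 + 0.486 + 0.2666 + 0.279 + 0.5022
 = 3.0155

3.0155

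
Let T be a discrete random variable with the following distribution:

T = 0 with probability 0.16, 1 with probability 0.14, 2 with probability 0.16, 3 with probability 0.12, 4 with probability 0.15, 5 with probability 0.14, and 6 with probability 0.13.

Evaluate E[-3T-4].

E[-3T-4] = Σ (-3t-4)·P(T=t)
 = (-4)·0.16 + (-7)·0.14 + (-10)·0.16 + (-13)·0.12 + (-16)·0.15 + (-19)·0.14 + (-22)·0.13
 = (-0.64) + (-0.98) + (-1.6) + (-1.56) + (-2.4) + (-2.66) + (-2.86)
 = -12.7

-12.7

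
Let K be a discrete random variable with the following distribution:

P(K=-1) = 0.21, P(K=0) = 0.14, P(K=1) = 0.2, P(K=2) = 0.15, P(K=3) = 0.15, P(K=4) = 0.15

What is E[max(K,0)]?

E[max(K,0)] = Σ max(k,0)·P(K=k)
 = 0·0.21 + 0·0.14 + 1·0.2 + 2·0.15 + 3·0.15 + 4·0.15
 = 0 + 0 + 0.2 + 0.3 + 0.45 + 0.6
 = 1.55

1.55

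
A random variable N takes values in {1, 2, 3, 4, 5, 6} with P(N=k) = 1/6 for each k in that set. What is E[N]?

3.5

E[N] = Σ n·P(N=n)
 = 1·1/6 + 2·1/6 + 3·1/6 + 4·1/6 + 5·1/6 + 6·1/6
 = 1/6 + 1/3 + 1/2 + 2/3 + 5/6 + 1
 = 7/2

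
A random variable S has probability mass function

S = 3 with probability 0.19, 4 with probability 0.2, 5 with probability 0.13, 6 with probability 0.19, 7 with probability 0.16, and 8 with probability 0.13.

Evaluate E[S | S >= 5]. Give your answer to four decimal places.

P(S >= 5) = 0.13 + 0.19 + 0.16 + 0.13 = 0.61.
E[S | S >= 5] = [5·0.13 + 6·0.19 + 7·0.16 + 8·0.13] / 0.61
 = 3.95 / 0.61
 = 395/61

6.4754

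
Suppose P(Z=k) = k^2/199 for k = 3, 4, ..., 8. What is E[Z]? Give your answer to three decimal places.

6.467

E[Z] = Σ z·P(Z=z)
 = 3·9/199 + 4·16/199 + 5·25/199 + 6·36/199 + 7·49/199 + 8·64/199
 = 27/199 + 64/199 + 125/199 + 216/199 + 343/199 + 512/199
 = 1287/199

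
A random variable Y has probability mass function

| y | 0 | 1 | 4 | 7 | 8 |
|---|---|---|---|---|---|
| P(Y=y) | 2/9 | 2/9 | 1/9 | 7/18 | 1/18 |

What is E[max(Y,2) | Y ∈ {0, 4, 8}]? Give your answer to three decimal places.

3.429

P(Y ∈ {0, 4, 8}) = 2/9 + 1/9 + 1/18 = 7/18.
E[max(Y,2) | Y ∈ {0, 4, 8}] = [2·2/9 + 4·1/9 + 8·1/18] / (7/18)
 = 4/3 / (7/18)
 = 24/7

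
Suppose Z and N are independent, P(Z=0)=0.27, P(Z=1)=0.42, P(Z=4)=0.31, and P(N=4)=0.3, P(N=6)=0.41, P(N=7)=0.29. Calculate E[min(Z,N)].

1.66

E[min(Z,N)] = Σ_z Σ_n min(z,n) · P(Z=z)P(N=n)
 = 0·0.081 + 0·0.1107 + 0·0.0783 + 1·0.126 + 1·0.1722 + 1·0.1218 + 4·0.093 + 4·0.1271 + 4·0.0899
 = 0 + 0 + 0 + 0.126 + 0.1722 + 0.1218 + 0.372 + 0.5084 + 0.3596
 = 1.66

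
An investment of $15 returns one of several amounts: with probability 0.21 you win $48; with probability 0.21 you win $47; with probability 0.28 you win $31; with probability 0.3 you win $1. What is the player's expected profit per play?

E[payout] = 48·0.21 + 47·0.21 + 31·0.28 + 1·0.3
 = 10.08 + 9.87 + 8.68 + 0.3
 = 28.93
Net = 28.93 - 15 = 13.93

13.93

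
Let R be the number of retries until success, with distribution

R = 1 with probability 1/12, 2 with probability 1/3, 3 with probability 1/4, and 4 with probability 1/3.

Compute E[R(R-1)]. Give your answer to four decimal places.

E[R(R-1)] = Σ r(r-1)·P(R=r)
 = 0·1/12 + 2·1/3 + 6·1/4 + 12·1/3
 = 0 + 2/3 + 3/2 + 4
 = 37/6

6.1667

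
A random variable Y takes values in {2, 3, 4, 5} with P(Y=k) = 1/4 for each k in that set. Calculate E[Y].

E[Y] = Σ y·P(Y=y)
 = 2·1/4 + 3·1/4 + 4·1/4 + 5·1/4
 = 1/2 + 3/4 + 1 + 5/4
 = 7/2

3.5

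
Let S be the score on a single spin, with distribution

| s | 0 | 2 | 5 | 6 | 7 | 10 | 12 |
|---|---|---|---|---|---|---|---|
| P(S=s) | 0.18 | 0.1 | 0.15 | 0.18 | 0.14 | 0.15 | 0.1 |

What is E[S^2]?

E[S^2] = Σ s^2·P(S=s)
 = 0·0.18 + 4·0.1 + 25·0.15 + 36·0.18 + 49·0.14 + 100·0.15 + 144·0.1
 = 0 + 0.4 + 3.75 + 6.48 + 6.86 + 15 + 14.4
 = 46.89

46.89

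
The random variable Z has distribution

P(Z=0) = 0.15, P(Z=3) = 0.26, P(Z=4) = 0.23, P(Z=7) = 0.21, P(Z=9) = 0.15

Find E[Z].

E[Z] = Σ z·P(Z=z)
 = 0·0.15 + 3·0.26 + 4·0.23 + 7·0.21 + 9·0.15
 = 0 + 0.78 + 0.92 + 1.47 + 1.35
 = 4.52

4.52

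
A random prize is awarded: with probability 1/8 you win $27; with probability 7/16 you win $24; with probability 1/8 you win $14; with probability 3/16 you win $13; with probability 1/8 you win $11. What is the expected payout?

E[payout] = 27·1/8 + 24·7/16 + 14·1/8 + 13·3/16 + 11·1/8
 = 27/8 + 21/2 + 7/4 + 39/16 + 11/8
 = 311/16

19.4375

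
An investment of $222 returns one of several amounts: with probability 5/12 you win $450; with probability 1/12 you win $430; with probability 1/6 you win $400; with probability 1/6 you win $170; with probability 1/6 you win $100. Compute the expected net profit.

E[payout] = 450·5/12 + 430·1/12 + 400·1/6 + 170·1/6 + 100·1/6
 = 375/2 + 215/6 + 200/3 + 85/3 + 50/3
 = 335
Net = 335 - 222 = 113

113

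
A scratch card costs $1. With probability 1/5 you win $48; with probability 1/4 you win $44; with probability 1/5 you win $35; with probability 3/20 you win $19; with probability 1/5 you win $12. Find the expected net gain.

31.85

E[payout] = 48·1/5 + 44·1/4 + 35·1/5 + 19·3/20 + 12·1/5
 = 48/5 + 11 + 7 + 57/20 + 12/5
 = 657/20
Net = 657/20 - 1 = 637/20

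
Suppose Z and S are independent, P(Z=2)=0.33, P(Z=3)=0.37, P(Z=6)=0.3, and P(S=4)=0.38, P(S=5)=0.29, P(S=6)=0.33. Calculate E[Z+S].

E[Z+S] = Σ_z Σ_s (z+s) · P(Z=z)P(S=s)
 = 6·0.1254 + 7·0.0957 + 8·0.1089 + 7·0.1406 + 8·0.1073 + 9·0.1221 + 10·0.114 + 11·0.087 + 12·0.099
 = 0.7524 + 0.6699 + 0.8712 + 0.9842 + 0.8584 + 1.0989 + 1.14 + 0.957 + 1.188
 = 8.52

8.52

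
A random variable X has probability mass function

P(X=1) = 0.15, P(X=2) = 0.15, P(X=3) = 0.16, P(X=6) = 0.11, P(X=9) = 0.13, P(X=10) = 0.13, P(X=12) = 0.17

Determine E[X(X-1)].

48.06

E[X(X-1)] = Σ x(x-1)·P(X=x)
 = 0·0.15 + 2·0.15 + 6·0.16 + 30·0.11 + 72·0.13 + 90·0.13 + 132·0.17
 = 0 + 0.3 + 0.96 + 3.3 + 9.36 + 11.7 + 22.44
 = 48.06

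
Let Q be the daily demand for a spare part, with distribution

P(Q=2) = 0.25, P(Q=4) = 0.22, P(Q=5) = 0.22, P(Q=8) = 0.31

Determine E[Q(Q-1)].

E[Q(Q-1)] = Σ q(q-1)·P(Q=q)
 = 2·0.25 + 12·0.22 + 20·0.22 + 56·0.31
 = 0.5 + 2.64 + 4.4 + 17.36
 = 24.9

24.9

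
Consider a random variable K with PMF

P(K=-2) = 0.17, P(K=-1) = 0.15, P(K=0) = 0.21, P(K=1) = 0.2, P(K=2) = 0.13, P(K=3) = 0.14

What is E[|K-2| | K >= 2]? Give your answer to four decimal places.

0.5185

P(K >= 2) = 0.13 + 0.14 = 0.27.
E[|K-2| | K >= 2] = [0·0.13 + 1·0.14] / 0.27
 = 0.14 / 0.27
 = 14/27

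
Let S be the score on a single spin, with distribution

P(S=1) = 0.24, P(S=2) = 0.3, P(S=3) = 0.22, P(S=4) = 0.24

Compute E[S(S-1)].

4.8

E[S(S-1)] = Σ s(s-1)·P(S=s)
 = 0·0.24 + 2·0.3 + 6·0.22 + 12·0.24
 = 0 + 0.6 + 1.32 + 2.88
 = 4.8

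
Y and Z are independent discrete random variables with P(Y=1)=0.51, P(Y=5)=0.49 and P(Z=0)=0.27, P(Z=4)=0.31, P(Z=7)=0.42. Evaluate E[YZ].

12.3728

E[YZ] = Σ_y Σ_z yz · P(Y=y)P(Z=z)
 = 0·0.1377 + 4·0.1581 + 7·0.2142 + 0·0.1323 + 20·0.1519 + 35·0.2058
 = 0 + 0.6324 + 1.4994 + 0 + 3.038 + 7.203
 = 12.3728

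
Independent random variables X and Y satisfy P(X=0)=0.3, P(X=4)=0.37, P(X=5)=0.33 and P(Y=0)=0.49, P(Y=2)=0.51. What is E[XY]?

E[XY] = Σ_x Σ_y xy · P(X=x)P(Y=y)
 = 0·0.147 + 0·0.153 + 0·0.1813 + 8·0.1887 + 0·0.1617 + 10·0.1683
 = 0 + 0 + 0 + 1.5096 + 0 + 1.683
 = 3.1926

3.1926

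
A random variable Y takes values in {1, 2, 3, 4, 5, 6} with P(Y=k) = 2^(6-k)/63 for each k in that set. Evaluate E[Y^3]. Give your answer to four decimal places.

E[Y^3] = Σ y^3·P(Y=y)
 = 1·32/63 + 8·16/63 + 27·8/63 + 64·4/63 + 125·2/63 + 216·1/63
 = 32/63 + 128/63 + 24/7 + 256/63 + 250/63 + 24/7
 = 122/7

17.4286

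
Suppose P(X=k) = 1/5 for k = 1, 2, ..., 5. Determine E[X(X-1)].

E[X(X-1)] = Σ x(x-1)·P(X=x)
 = 0·1/5 + 2·1/5 + 6·1/5 + 12·1/5 + 20·1/5
 = 0 + 2/5 + 6/5 + 12/5 + 4
 = 8

8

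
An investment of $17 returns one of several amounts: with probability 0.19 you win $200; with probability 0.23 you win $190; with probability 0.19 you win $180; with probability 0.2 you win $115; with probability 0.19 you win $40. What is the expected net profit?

129.5

E[payout] = 200·0.19 + 190·0.23 + 180·0.19 + 115·0.2 + 40·0.19
 = 38 + 43.7 + 34.2 + 23 + 7.6
 = 146.5
Net = 146.5 - 17 = 129.5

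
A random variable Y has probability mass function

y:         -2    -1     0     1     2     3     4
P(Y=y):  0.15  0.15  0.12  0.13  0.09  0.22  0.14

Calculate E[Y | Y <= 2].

-0.21875

P(Y <= 2) = 0.15 + 0.15 + 0.12 + 0.13 + 0.09 = 0.64.
E[Y | Y <= 2] = [(-2)·0.15 + (-1)·0.15 + 0·0.12 + 1·0.13 + 2·0.09] / 0.64
 = -0.14 / 0.64
 = -7/32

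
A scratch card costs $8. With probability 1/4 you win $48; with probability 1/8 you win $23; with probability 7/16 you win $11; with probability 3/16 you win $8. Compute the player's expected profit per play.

13.1875

E[payout] = 48·1/4 + 23·1/8 + 11·7/16 + 8·3/16
 = 12 + 23/8 + 77/16 + 3/2
 = 339/16
Net = 339/16 - 8 = 211/16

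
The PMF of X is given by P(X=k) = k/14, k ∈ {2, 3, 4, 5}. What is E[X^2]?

16

E[X^2] = Σ x^2·P(X=x)
 = 4·1/7 + 9·3/14 + 16·2/7 + 25·5/14
 = 4/7 + 27/14 + 32/7 + 125/14
 = 16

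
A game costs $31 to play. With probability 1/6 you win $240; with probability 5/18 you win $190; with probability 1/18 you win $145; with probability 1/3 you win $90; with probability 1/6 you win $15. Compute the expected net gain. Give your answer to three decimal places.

E[payout] = 240·1/6 + 190·5/18 + 145·1/18 + 90·1/3 + 15·1/6
 = 40 + 475/9 + 145/18 + 30 + 5/2
 = 400/3
Net = 400/3 - 31 = 307/3

102.333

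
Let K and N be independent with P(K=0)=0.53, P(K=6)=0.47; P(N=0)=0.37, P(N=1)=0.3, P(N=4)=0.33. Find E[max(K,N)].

E[max(K,N)] = Σ_k Σ_n max(k,n) · P(K=k)P(N=n)
 = 0·0.1961 + 1·0.159 + 4·0.1749 + 6·0.1739 + 6·0.141 + 6·0.1551
 = 0 + 0.159 + 0.6996 + 1.0434 + 0.846 + 0.9306
 = 3.6786

3.6786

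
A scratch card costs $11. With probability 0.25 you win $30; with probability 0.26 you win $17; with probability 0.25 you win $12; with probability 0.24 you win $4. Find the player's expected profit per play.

4.88

E[payout] = 30·0.25 + 17·0.26 + 12·0.25 + 4·0.24
 = 7.5 + 4.42 + 3 + 0.96
 = 15.88
Net = 15.88 - 11 = 4.88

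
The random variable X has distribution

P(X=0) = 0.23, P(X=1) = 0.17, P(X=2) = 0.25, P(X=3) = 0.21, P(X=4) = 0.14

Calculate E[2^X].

5.49

E[2^X] = Σ 2^x·P(X=x)
 = 1·0.23 + 2·0.17 + 4·0.25 + 8·0.21 + 16·0.14
 = 0.23 + 0.34 + 1 + 1.68 + 2.24
 = 5.49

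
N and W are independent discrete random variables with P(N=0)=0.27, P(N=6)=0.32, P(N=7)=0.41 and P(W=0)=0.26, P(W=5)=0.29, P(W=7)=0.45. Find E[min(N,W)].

E[min(N,W)] = Σ_n Σ_w min(n,w) · P(N=n)P(W=w)
 = 0·0.0702 + 0·0.0783 + 0·0.1215 + 0·0.0832 + 5·0.0928 + 6·0.144 + 0·0.1066 + 5·0.1189 + 7·0.1845
 = 0 + 0 + 0 + 0 + 0.464 + 0.864 + 0 + 0.5945 + 1.2915
 = 3.214

3.214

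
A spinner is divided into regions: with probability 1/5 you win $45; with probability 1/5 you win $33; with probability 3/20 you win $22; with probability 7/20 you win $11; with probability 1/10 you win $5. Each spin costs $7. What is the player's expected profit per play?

16.25

E[payout] = 45·1/5 + 33·1/5 + 22·3/20 + 11·7/20 + 5·1/10
 = 9 + 33/5 + 33/10 + 77/20 + 1/2
 = 93/4
Net = 93/4 - 7 = 65/4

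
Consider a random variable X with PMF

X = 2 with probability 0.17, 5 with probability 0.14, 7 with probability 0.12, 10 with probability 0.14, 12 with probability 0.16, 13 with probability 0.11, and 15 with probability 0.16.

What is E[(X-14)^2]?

E[(X-14)^2] = Σ (x-14)^2·P(X=x)
 = 144·0.17 + 81·0.14 + 49·0.12 + 16·0.14 + 4·0.16 + 1·0.11 + 1·0.16
 = 24.48 + 11.34 + 5.88 + 2.24 + 0.64 + 0.11 + 0.16
 = 44.85

44.85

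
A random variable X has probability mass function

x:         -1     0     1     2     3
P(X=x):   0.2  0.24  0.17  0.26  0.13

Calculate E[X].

E[X] = Σ x·P(X=x)
 = (-1)·0.2 + 0·0.24 + 1·0.17 + 2·0.26 + 3·0.13
 = (-0.2) + 0 + 0.17 + 0.52 + 0.39
 = 0.88

0.88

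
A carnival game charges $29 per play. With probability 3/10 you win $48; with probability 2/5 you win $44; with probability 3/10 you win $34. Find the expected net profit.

E[payout] = 48·3/10 + 44·2/5 + 34·3/10
 = 72/5 + 88/5 + 51/5
 = 211/5
Net = 211/5 - 29 = 66/5

13.2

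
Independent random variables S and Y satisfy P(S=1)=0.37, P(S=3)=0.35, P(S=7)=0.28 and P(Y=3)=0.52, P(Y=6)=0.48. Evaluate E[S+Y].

E[S+Y] = Σ_s Σ_y (s+y) · P(S=s)P(Y=y)
 = 4·0.1924 + 7·0.1776 + 6·0.182 + 9·0.168 + 10·0.1456 + 13·0.1344
 = 0.7696 + 1.2432 + 1.092 + 1.512 + 1.456 + 1.7472
 = 7.82

7.82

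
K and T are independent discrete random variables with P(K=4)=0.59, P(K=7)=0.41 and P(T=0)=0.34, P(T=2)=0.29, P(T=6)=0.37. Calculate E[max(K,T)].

5.6666

E[max(K,T)] = Σ_k Σ_t max(k,t) · P(K=k)P(T=t)
 = 4·0.2006 + 4·0.1711 + 6·0.2183 + 7·0.1394 + 7·0.1189 + 7·0.1517
 = 0.8024 + 0.6844 + 1.3098 + 0.9758 + 0.8323 + 1.0619
 = 5.6666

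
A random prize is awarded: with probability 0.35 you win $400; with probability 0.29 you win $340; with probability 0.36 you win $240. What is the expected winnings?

325

E[payout] = 400·0.35 + 340·0.29 + 240·0.36
 = 140 + 98.6 + 86.4
 = 325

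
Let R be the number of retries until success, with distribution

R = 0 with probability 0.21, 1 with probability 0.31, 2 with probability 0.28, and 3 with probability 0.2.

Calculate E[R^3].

7.95

E[R^3] = Σ r^3·P(R=r)
 = 0·0.21 + 1·0.31 + 8·0.28 + 27·0.2
 = 0 + 0.31 + 2.24 + 5.4
 = 7.95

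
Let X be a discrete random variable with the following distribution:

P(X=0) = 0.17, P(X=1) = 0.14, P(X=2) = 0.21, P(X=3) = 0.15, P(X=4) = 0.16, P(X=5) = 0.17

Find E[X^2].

E[X^2] = Σ x^2·P(X=x)
 = 0·0.17 + 1·0.14 + 4·0.21 + 9·0.15 + 16·0.16 + 25·0.17
 = 0 + 0.14 + 0.84 + 1.35 + 2.56 + 4.25
 = 9.14

9.14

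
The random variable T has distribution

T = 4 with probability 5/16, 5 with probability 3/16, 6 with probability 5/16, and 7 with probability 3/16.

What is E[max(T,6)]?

6.1875

E[max(T,6)] = Σ max(t,6)·P(T=t)
 = 6·5/16 + 6·3/16 + 6·5/16 + 7·3/16
 = 15/8 + 9/8 + 15/8 + 21/16
 = 99/16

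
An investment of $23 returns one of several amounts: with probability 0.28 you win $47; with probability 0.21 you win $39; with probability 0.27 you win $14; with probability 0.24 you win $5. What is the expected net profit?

3.33

E[payout] = 47·0.28 + 39·0.21 + 14·0.27 + 5·0.24
 = 13.16 + 8.19 + 3.78 + 1.2
 = 26.33
Net = 26.33 - 23 = 3.33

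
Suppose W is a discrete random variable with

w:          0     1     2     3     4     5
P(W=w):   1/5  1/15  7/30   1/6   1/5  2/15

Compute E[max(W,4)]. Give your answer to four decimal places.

E[max(W,4)] = Σ max(w,4)·P(W=w)
 = 4·1/5 + 4·1/15 + 4·7/30 + 4·1/6 + 4·1/5 + 5·2/15
 = 4/5 + 4/15 + 14/15 + 2/3 + 4/5 + 2/3
 = 62/15

4.1333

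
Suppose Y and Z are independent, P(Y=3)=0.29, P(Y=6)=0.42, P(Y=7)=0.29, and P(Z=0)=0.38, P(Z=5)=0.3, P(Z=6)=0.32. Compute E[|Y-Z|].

2.9048

E[|Y-Z|] = Σ_y Σ_z |y-z| · P(Y=y)P(Z=z)
 = 3·0.1102 + 2·0.087 + 3·0.0928 + 6·0.1596 + 1·0.126 + 0·0.1344 + 7·0.1102 + 2·0.087 + 1·0.0928
 = 0.3306 + 0.174 + 0.2784 + 0.9576 + 0.126 + 0 + 0.7714 + 0.174 + 0.0928
 = 2.9048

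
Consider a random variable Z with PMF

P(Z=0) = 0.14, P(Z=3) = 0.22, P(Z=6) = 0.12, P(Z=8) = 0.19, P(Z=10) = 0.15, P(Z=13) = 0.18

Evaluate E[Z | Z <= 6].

P(Z <= 6) = 0.14 + 0.22 + 0.12 = 0.48.
E[Z | Z <= 6] = [0·0.14 + 3·0.22 + 6·0.12] / 0.48
 = 1.38 / 0.48
 = 23/8

2.875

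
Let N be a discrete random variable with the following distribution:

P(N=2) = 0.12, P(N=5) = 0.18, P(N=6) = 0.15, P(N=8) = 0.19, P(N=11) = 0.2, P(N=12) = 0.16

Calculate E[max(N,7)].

8.79

E[max(N,7)] = Σ max(n,7)·P(N=n)
 = 7·0.12 + 7·0.18 + 7·0.15 + 8·0.19 + 11·0.2 + 12·0.16
 = 0.84 + 1.26 + 1.05 + 1.52 + 2.2 + 1.92
 = 8.79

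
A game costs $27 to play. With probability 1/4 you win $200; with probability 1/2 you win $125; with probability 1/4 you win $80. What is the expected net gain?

105.5

E[payout] = 200·1/4 + 125·1/2 + 80·1/4
 = 50 + 125/2 + 20
 = 265/2
Net = 265/2 - 27 = 211/2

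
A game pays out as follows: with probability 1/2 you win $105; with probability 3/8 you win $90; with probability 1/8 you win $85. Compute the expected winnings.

E[payout] = 105·1/2 + 90·3/8 + 85·1/8
 = 105/2 + 135/4 + 85/8
 = 775/8

96.875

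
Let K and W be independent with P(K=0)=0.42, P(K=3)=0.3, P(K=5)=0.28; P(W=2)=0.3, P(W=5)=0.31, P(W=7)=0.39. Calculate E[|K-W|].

3.264

E[|K-W|] = Σ_k Σ_w |k-w| · P(K=k)P(W=w)
 = 2·0.126 + 5·0.1302 + 7·0.1638 + 1·0.09 + 2·0.093 + 4·0.117 + 3·0.084 + 0·0.0868 + 2·0.1092
 = 0.252 + 0.651 + 1.1466 + 0.09 + 0.186 + 0.468 + 0.252 + 0 + 0.2184
 = 3.264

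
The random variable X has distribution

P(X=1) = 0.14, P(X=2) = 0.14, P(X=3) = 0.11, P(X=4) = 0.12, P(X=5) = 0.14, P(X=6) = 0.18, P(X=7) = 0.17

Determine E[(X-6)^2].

E[(X-6)^2] = Σ (x-6)^2·P(X=x)
 = 25·0.14 + 16·0.14 + 9·0.11 + 4·0.12 + 1·0.14 + 0·0.18 + 1·0.17
 = 3.5 + 2.24 + 0.99 + 0.48 + 0.14 + 0 + 0.17
 = 7.52

7.52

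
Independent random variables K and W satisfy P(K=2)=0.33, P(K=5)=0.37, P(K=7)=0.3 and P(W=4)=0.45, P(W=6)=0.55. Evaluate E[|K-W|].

E[|K-W|] = Σ_k Σ_w |k-w| · P(K=k)P(W=w)
 = 2·0.1485 + 4·0.1815 + 1·0.1665 + 1·0.2035 + 3·0.135 + 1·0.165
 = 0.297 + 0.726 + 0.1665 + 0.2035 + 0.405 + 0.165
 = 1.963

1.963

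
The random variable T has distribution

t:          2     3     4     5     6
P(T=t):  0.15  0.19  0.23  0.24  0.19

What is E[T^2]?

18.83

E[T^2] = Σ t^2·P(T=t)
 = 4·0.15 + 9·0.19 + 16·0.23 + 25·0.24 + 36·0.19
 = 0.6 + 1.71 + 3.68 + 6 + 6.84
 = 18.83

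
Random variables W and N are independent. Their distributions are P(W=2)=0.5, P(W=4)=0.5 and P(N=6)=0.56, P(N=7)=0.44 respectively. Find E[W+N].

E[W+N] = Σ_w Σ_n (w+n) · P(W=w)P(N=n)
 = 8·0.28 + 9·0.22 + 10·0.28 + 11·0.22
 = 2.24 + 1.98 + 2.8 + 2.42
 = 9.44

9.44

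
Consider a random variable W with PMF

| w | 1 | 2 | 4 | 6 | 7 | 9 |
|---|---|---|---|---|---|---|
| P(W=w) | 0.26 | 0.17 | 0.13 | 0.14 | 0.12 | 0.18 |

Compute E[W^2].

E[W^2] = Σ w^2·P(W=w)
 = 1·0.26 + 4·0.17 + 16·0.13 + 36·0.14 + 49·0.12 + 81·0.18
 = 0.26 + 0.68 + 2.08 + 5.04 + 5.88 + 14.58
 = 28.52

28.52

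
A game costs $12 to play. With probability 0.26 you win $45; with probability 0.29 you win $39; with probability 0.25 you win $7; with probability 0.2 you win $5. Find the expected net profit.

13.76

E[payout] = 45·0.26 + 39·0.29 + 7·0.25 + 5·0.2
 = 11.7 + 11.31 + 1.75 + 1
 = 25.76
Net = 25.76 - 12 = 13.76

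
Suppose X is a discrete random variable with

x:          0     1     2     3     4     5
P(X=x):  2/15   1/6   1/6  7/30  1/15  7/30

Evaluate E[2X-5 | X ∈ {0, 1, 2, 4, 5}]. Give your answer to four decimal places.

0.0435

P(X ∈ {0, 1, 2, 4, 5}) = 2/15 + 1/6 + 1/6 + 1/15 + 7/30 = 23/30.
E[2X-5 | X ∈ {0, 1, 2, 4, 5}] = [(-5)·2/15 + (-3)·1/6 + (-1)·1/6 + 3·1/15 + 5·7/30] / (23/30)
 = 1/30 / (23/30)
 = 1/23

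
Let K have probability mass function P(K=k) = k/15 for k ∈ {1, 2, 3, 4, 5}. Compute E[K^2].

15

E[K^2] = Σ k^2·P(K=k)
 = 1·1/15 + 4·2/15 + 9·1/5 + 16·4/15 + 25·1/3
 = 1/15 + 8/15 + 9/5 + 64/15 + 25/3
 = 15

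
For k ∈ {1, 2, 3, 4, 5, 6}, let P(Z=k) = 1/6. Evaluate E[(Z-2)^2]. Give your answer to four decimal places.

5.1667

E[(Z-2)^2] = Σ (z-2)^2·P(Z=z)
 = 1·1/6 + 0·1/6 + 1·1/6 + 4·1/6 + 9·1/6 + 16·1/6
 = 1/6 + 0 + 1/6 + 2/3 + 3/2 + 8/3
 = 31/6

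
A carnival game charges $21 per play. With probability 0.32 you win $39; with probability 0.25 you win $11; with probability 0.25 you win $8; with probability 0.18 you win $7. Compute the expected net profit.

-2.51

E[payout] = 39·0.32 + 11·0.25 + 8·0.25 + 7·0.18
 = 12.48 + 2.75 + 2 + 1.26
 = 18.49
Net = 18.49 - 21 = -2.51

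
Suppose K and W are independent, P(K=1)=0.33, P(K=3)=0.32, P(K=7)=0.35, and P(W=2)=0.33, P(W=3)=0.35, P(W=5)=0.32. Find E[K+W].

7.05

E[K+W] = Σ_k Σ_w (k+w) · P(K=k)P(W=w)
 = 3·0.1089 + 4·0.1155 + 6·0.1056 + 5·0.1056 + 6·0.112 + 8·0.1024 + 9·0.1155 + 10·0.1225 + 12·0.112
 = 0.3267 + 0.462 + 0.6336 + 0.528 + 0.672 + 0.8192 + 1.0395 + 1.225 + 1.344
 = 7.05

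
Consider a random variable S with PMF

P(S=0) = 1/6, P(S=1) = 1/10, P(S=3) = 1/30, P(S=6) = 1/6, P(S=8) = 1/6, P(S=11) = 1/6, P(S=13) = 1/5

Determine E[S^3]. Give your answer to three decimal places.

783.567

E[S^3] = Σ s^3·P(S=s)
 = 0·1/6 + 1·1/10 + 27·1/30 + 216·1/6 + 512·1/6 + 1331·1/6 + 2197·1/5
 = 0 + 1/10 + 9/10 + 36 + 256/3 + 1331/6 + 2197/5
 = 23507/30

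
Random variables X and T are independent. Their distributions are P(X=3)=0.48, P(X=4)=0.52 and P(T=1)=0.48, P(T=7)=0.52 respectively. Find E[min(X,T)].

2.3104

E[min(X,T)] = Σ_x Σ_t min(x,t) · P(X=x)P(T=t)
 = 1·0.2304 + 3·0.2496 + 1·0.2496 + 4·0.2704
 = 0.2304 + 0.7488 + 0.2496 + 1.0816
 = 2.3104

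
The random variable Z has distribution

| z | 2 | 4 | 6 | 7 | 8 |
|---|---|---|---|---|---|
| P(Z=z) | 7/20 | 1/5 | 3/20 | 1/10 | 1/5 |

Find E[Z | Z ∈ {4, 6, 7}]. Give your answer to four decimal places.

5.3333

P(Z ∈ {4, 6, 7}) = 1/5 + 3/20 + 1/10 = 9/20.
E[Z | Z ∈ {4, 6, 7}] = [4·1/5 + 6·3/20 + 7·1/10] / (9/20)
 = 12/5 / (9/20)
 = 16/3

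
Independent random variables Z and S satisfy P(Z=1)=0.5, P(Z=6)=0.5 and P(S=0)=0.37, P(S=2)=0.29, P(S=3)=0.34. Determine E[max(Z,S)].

3.985

E[max(Z,S)] = Σ_z Σ_s max(z,s) · P(Z=z)P(S=s)
 = 1·0.185 + 2·0.145 + 3·0.17 + 6·0.185 + 6·0.145 + 6·0.17
 = 0.185 + 0.29 + 0.51 + 1.11 + 0.87 + 1.02
 = 3.985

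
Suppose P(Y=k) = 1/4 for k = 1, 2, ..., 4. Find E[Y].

E[Y] = Σ y·P(Y=y)
 = 1·1/4 + 2·1/4 + 3·1/4 + 4·1/4
 = 1/4 + 1/2 + 3/4 + 1
 = 5/2

2.5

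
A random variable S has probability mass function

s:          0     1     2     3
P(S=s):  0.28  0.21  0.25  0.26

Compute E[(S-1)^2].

1.57

E[(S-1)^2] = Σ (s-1)^2·P(S=s)
 = 1·0.28 + 0·0.21 + 1·0.25 + 4·0.26
 = 0.28 + 0 + 0.25 + 1.04
 = 1.57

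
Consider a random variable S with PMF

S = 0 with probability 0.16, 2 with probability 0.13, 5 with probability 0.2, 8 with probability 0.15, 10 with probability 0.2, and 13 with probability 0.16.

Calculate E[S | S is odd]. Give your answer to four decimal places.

P(S is odd) = 0.2 + 0.16 = 0.36.
E[S | S is odd] = [5·0.2 + 13·0.16] / 0.36
 = 3.08 / 0.36
 = 77/9

8.5556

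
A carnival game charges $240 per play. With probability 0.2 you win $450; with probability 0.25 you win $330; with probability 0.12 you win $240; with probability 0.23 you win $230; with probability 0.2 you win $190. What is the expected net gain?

E[payout] = 450·0.2 + 330·0.25 + 240·0.12 + 230·0.23 + 190·0.2
 = 90 + 82.5 + 28.8 + 52.9 + 38
 = 292.2
Net = 292.2 - 240 = 52.2

52.2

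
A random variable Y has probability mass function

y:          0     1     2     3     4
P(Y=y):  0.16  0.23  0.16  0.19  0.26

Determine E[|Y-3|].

1.36

E[|Y-3|] = Σ |y-3|·P(Y=y)
 = 3·0.16 + 2·0.23 + 1·0.16 + 0·0.19 + 1·0.26
 = 0.48 + 0.46 + 0.16 + 0 + 0.26
 = 1.36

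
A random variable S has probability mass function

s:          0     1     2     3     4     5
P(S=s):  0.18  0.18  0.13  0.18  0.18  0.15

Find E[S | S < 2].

P(S < 2) = 0.18 + 0.18 = 0.36.
E[S | S < 2] = [0·0.18 + 1·0.18] / 0.36
 = 0.18 / 0.36
 = 1/2

0.5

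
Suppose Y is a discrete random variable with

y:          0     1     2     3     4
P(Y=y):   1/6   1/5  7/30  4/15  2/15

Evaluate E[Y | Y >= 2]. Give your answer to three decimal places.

2.842

P(Y >= 2) = 7/30 + 4/15 + 2/15 = 19/30.
E[Y | Y >= 2] = [2·7/30 + 3·4/15 + 4·2/15] / (19/30)
 = 9/5 / (19/30)
 = 54/19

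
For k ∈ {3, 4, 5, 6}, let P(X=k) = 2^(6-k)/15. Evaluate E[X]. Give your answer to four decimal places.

3.7333

E[X] = Σ x·P(X=x)
 = 3·8/15 + 4·4/15 + 5·2/15 + 6·1/15
 = 8/5 + 16/15 + 2/3 + 2/5
 = 56/15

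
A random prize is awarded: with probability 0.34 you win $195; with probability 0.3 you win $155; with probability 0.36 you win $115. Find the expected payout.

154.2

E[payout] = 195·0.34 + 155·0.3 + 115·0.36
 = 66.3 + 46.5 + 41.4
 = 154.2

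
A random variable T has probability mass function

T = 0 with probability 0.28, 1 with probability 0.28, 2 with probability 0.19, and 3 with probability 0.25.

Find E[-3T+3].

-1.23

E[-3T+3] = Σ (-3t+3)·P(T=t)
 = 3·0.28 + 0·0.28 + (-3)·0.19 + (-6)·0.25
 = 0.84 + 0 + (-0.57) + (-1.5)
 = -1.23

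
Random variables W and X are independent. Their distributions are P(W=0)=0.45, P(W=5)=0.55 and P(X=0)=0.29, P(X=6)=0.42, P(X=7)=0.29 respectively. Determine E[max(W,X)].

E[max(W,X)] = Σ_w Σ_x max(w,x) · P(W=w)P(X=x)
 = 0·0.1305 + 6·0.189 + 7·0.1305 + 5·0.1595 + 6·0.231 + 7·0.1595
 = 0 + 1.134 + 0.9135 + 0.7975 + 1.386 + 1.1165
 = 5.3475

5.3475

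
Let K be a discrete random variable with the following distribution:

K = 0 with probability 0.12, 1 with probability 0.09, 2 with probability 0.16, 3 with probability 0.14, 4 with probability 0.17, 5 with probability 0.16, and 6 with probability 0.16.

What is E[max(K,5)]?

E[max(K,5)] = Σ max(k,5)·P(K=k)
 = 5·0.12 + 5·0.09 + 5·0.16 + 5·0.14 + 5·0.17 + 5·0.16 + 6·0.16
 = 0.6 + 0.45 + 0.8 + 0.7 + 0.85 + 0.8 + 0.96
 = 5.16

5.16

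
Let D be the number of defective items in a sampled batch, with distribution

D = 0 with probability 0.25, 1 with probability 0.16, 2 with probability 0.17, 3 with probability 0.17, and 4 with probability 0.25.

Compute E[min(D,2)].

1.34

E[min(D,2)] = Σ min(d,2)·P(D=d)
 = 0·0.25 + 1·0.16 + 2·0.17 + 2·0.17 + 2·0.25
 = 0 + 0.16 + 0.34 + 0.34 + 0.5
 = 1.34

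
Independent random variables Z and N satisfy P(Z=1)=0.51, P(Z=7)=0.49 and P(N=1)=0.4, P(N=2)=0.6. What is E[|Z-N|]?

E[|Z-N|] = Σ_z Σ_n |z-n| · P(Z=z)P(N=n)
 = 0·0.204 + 1·0.306 + 6·0.196 + 5·0.294
 = 0 + 0.306 + 1.176 + 1.47
 = 2.952

2.952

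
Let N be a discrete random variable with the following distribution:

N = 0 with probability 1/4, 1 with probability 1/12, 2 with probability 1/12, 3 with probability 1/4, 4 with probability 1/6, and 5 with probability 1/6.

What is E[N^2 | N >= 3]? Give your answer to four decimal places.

P(N >= 3) = 1/4 + 1/6 + 1/6 = 7/12.
E[N^2 | N >= 3] = [9·1/4 + 16·1/6 + 25·1/6] / (7/12)
 = 109/12 / (7/12)
 = 109/7

15.5714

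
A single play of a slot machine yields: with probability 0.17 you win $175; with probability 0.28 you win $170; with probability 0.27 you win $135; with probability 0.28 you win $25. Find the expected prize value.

120.8

E[payout] = 175·0.17 + 170·0.28 + 135·0.27 + 25·0.28
 = 29.75 + 47.6 + 36.45 + 7
 = 120.8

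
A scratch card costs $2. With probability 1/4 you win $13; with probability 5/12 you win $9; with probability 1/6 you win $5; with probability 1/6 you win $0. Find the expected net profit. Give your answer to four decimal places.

E[payout] = 13·1/4 + 9·5/12 + 5·1/6 + 0·1/6
 = 13/4 + 15/4 + 5/6 + 0
 = 47/6
Net = 47/6 - 2 = 35/6

5.8333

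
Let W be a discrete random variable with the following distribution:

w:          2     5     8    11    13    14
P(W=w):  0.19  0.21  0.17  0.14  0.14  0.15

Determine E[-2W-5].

-21.5

E[-2W-5] = Σ (-2w-5)·P(W=w)
 = (-9)·0.19 + (-15)·0.21 + (-21)·0.17 + (-27)·0.14 + (-31)·0.14 + (-33)·0.15
 = (-1.71) + (-3.15) + (-3.57) + (-3.78) + (-4.34) + (-4.95)
 = -21.5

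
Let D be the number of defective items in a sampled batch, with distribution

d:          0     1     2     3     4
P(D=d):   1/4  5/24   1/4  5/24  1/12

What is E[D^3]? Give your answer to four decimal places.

13.1667

E[D^3] = Σ d^3·P(D=d)
 = 0·1/4 + 1·5/24 + 8·1/4 + 27·5/24 + 64·1/12
 = 0 + 5/24 + 2 + 45/8 + 16/3
 = 79/6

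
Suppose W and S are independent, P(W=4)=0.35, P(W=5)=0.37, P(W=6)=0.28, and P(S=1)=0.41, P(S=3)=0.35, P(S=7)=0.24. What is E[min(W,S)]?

E[min(W,S)] = Σ_w Σ_s min(w,s) · P(W=w)P(S=s)
 = 1·0.1435 + 3·0.1225 + 4·0.084 + 1·0.1517 + 3·0.1295 + 5·0.0888 + 1·0.1148 + 3·0.098 + 6·0.0672
 = 0.1435 + 0.3675 + 0.336 + 0.1517 + 0.3885 + 0.444 + 0.1148 + 0.294 + 0.4032
 = 2.6432

2.6432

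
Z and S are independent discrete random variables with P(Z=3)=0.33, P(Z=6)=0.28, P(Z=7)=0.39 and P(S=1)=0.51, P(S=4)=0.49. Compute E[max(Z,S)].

5.5617

E[max(Z,S)] = Σ_z Σ_s max(z,s) · P(Z=z)P(S=s)
 = 3·0.1683 + 4·0.1617 + 6·0.1428 + 6·0.1372 + 7·0.1989 + 7·0.1911
 = 0.5049 + 0.6468 + 0.8568 + 0.8232 + 1.3923 + 1.3377
 = 5.5617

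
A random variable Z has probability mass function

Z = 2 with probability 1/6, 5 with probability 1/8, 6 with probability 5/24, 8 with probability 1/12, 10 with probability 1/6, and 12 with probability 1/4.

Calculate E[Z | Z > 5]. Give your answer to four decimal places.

9.2941

P(Z > 5) = 5/24 + 1/12 + 1/6 + 1/4 = 17/24.
E[Z | Z > 5] = [6·5/24 + 8·1/12 + 10·1/6 + 12·1/4] / (17/24)
 = 79/12 / (17/24)
 = 158/17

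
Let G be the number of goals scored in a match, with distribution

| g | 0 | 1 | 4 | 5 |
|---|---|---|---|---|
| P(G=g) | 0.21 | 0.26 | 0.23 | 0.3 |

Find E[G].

2.68

E[G] = Σ g·P(G=g)
 = 0·0.21 + 1·0.26 + 4·0.23 + 5·0.3
 = 0 + 0.26 + 0.92 + 1.5
 = 2.68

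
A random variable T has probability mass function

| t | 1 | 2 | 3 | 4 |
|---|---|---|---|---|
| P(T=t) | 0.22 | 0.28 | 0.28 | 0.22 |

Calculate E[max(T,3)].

E[max(T,3)] = Σ max(t,3)·P(T=t)
 = 3·0.22 + 3·0.28 + 3·0.28 + 4·0.22
 = 0.66 + 0.84 + 0.84 + 0.88
 = 3.22

3.22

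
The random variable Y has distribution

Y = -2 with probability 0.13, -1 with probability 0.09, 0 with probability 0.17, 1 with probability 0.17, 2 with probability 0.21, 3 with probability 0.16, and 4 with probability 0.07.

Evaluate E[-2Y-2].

E[-2Y-2] = Σ (-2y-2)·P(Y=y)
 = 2·0.13 + 0·0.09 + (-2)·0.17 + (-4)·0.17 + (-6)·0.21 + (-8)·0.16 + (-10)·0.07
 = 0.26 + 0 + (-0.34) + (-0.68) + (-1.26) + (-1.28) + (-0.7)
 = -4

-4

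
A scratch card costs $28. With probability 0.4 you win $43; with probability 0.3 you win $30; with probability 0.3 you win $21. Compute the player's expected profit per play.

4.5

E[payout] = 43·0.4 + 30·0.3 + 21·0.3
 = 17.2 + 9 + 6.3
 = 32.5
Net = 32.5 - 28 = 4.5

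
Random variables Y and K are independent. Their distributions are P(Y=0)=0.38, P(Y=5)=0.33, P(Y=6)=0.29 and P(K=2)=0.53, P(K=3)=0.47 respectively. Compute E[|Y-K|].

2.7972

E[|Y-K|] = Σ_y Σ_k |y-k| · P(Y=y)P(K=k)
 = 2·0.2014 + 3·0.1786 + 3·0.1749 + 2·0.1551 + 4·0.1537 + 3·0.1363
 = 0.4028 + 0.5358 + 0.5247 + 0.3102 + 0.6148 + 0.4089
 = 2.7972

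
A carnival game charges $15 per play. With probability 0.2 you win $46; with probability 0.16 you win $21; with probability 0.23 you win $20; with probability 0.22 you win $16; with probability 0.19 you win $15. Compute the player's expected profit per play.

8.53

E[payout] = 46·0.2 + 21·0.16 + 20·0.23 + 16·0.22 + 15·0.19
 = 9.2 + 3.36 + 4.6 + 3.52 + 2.85
 = 23.53
Net = 23.53 - 15 = 8.53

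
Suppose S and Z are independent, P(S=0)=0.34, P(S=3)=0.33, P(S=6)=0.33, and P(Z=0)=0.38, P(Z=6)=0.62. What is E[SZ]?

E[SZ] = Σ_s Σ_z sz · P(S=s)P(Z=z)
 = 0·0.1292 + 0·0.2108 + 0·0.1254 + 18·0.2046 + 0·0.1254 + 36·0.2046
 = 0 + 0 + 0 + 3.6828 + 0 + 7.3656
 = 11.0484

11.0484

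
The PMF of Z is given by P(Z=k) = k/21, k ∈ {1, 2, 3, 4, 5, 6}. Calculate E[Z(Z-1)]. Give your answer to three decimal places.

16.667

E[Z(Z-1)] = Σ z(z-1)·P(Z=z)
 = 0·1/21 + 2·2/21 + 6·1/7 + 12·4/21 + 20·5/21 + 30·2/7
 = 0 + 4/21 + 6/7 + 16/7 + 100/21 + 60/7
 = 50/3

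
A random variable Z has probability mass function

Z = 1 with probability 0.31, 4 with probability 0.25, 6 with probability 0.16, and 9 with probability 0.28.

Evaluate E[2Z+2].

11.58

E[2Z+2] = Σ (2z+2)·P(Z=z)
 = 4·0.31 + 10·0.25 + 14·0.16 + 20·0.28
 = 1.24 + 2.5 + 2.24 + 5.6
 = 11.58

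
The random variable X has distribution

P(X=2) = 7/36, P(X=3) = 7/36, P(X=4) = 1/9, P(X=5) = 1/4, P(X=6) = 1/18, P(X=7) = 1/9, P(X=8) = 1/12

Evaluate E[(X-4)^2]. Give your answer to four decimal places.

E[(X-4)^2] = Σ (x-4)^2·P(X=x)
 = 4·7/36 + 1·7/36 + 0·1/9 + 1·1/4 + 4·1/18 + 9·1/9 + 16·1/12
 = 7/9 + 7/36 + 0 + 1/4 + 2/9 + 1 + 4/3
 = 34/9

3.7778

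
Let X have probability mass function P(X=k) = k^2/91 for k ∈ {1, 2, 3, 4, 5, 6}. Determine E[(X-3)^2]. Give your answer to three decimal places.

E[(X-3)^2] = Σ (x-3)^2·P(X=x)
 = 4·1/91 + 1·4/91 + 0·9/91 + 1·16/91 + 4·25/91 + 9·36/91
 = 4/91 + 4/91 + 0 + 16/91 + 100/91 + 324/91
 = 64/13

4.923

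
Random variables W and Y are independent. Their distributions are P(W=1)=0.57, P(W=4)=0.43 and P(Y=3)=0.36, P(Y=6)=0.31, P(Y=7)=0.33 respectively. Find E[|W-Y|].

E[|W-Y|] = Σ_w Σ_y |w-y| · P(W=w)P(Y=y)
 = 2·0.2052 + 5·0.1767 + 6·0.1881 + 1·0.1548 + 2·0.1333 + 3·0.1419
 = 0.4104 + 0.8835 + 1.1286 + 0.1548 + 0.2666 + 0.4257
 = 3.2696

3.2696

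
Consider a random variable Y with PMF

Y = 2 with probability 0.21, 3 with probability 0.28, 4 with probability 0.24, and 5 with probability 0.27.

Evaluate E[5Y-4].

E[5Y-4] = Σ (5y-4)·P(Y=y)
 = 6·0.21 + 11·0.28 + 16·0.24 + 21·0.27
 = 1.26 + 3.08 + 3.84 + 5.67
 = 13.85

13.85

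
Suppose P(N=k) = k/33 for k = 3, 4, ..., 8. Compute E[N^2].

39

E[N^2] = Σ n^2·P(N=n)
 = 9·1/11 + 16·4/33 + 25·5/33 + 36·2/11 + 49·7/33 + 64·8/33
 = 9/11 + 64/33 + 125/33 + 72/11 + 343/33 + 512/33
 = 39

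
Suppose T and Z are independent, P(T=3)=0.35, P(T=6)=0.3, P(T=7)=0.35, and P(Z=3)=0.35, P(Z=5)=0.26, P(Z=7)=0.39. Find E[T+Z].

10.38

E[T+Z] = Σ_t Σ_z (t+z) · P(T=t)P(Z=z)
 = 6·0.1225 + 8·0.091 + 10·0.1365 + 9·0.105 + 11·0.078 + 13·0.117 + 10·0.1225 + 12·0.091 + 14·0.1365
 = 0.735 + 0.728 + 1.365 + 0.945 + 0.858 + 1.521 + 1.225 + 1.092 + 1.911
 = 10.38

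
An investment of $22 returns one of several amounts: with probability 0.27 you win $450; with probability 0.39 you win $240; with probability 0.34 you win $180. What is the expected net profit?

E[payout] = 450·0.27 + 240·0.39 + 180·0.34
 = 121.5 + 93.6 + 61.2
 = 276.3
Net = 276.3 - 22 = 254.3

254.3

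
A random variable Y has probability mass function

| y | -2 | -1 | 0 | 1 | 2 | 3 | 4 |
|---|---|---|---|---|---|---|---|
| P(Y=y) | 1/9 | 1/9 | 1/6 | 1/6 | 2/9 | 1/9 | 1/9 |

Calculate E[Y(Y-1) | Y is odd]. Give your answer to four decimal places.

2.2857

P(Y is odd) = 1/9 + 1/6 + 1/9 = 7/18.
E[Y(Y-1) | Y is odd] = [2·1/9 + 0·1/6 + 6·1/9] / (7/18)
 = 8/9 / (7/18)
 = 16/7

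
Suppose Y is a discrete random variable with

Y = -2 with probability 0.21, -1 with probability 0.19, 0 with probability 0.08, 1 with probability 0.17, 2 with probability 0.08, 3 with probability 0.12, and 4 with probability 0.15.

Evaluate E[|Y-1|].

E[|Y-1|] = Σ |y-1|·P(Y=y)
 = 3·0.21 + 2·0.19 + 1·0.08 + 0·0.17 + 1·0.08 + 2·0.12 + 3·0.15
 = 0.63 + 0.38 + 0.08 + 0 + 0.08 + 0.24 + 0.45
 = 1.86

1.86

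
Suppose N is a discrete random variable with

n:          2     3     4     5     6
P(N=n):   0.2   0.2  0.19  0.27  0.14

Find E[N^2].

17.43

E[N^2] = Σ n^2·P(N=n)
 = 4·0.2 + 9·0.2 + 16·0.19 + 25·0.27 + 36·0.14
 = 0.8 + 1.8 + 3.04 + 6.75 + 5.04
 = 17.43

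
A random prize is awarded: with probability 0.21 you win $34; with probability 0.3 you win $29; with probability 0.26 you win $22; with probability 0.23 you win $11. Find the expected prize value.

E[payout] = 34·0.21 + 29·0.3 + 22·0.26 + 11·0.23
 = 7.14 + 8.7 + 5.72 + 2.53
 = 24.09

24.09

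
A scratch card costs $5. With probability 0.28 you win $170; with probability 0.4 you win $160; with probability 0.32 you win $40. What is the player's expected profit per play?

E[payout] = 170·0.28 + 160·0.4 + 40·0.32
 = 47.6 + 64 + 12.8
 = 124.4
Net = 124.4 - 5 = 119.4

119.4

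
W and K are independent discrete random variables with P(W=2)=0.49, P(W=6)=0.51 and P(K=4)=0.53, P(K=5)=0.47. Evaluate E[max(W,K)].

5.2503

E[max(W,K)] = Σ_w Σ_k max(w,k) · P(W=w)P(K=k)
 = 4·0.2597 + 5·0.2303 + 6·0.2703 + 6·0.2397
 = 1.0388 + 1.1515 + 1.6218 + 1.4382
 = 5.2503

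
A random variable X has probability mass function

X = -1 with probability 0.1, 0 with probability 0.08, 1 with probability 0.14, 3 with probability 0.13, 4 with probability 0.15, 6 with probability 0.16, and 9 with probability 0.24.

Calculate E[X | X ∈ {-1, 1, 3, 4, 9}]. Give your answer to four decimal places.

P(X ∈ {-1, 1, 3, 4, 9}) = 0.1 + 0.14 + 0.13 + 0.15 + 0.24 = 0.76.
E[X | X ∈ {-1, 1, 3, 4, 9}] = [(-1)·0.1 + 1·0.14 + 3·0.13 + 4·0.15 + 9·0.24] / 0.76
 = 3.19 / 0.76
 = 319/76

4.1974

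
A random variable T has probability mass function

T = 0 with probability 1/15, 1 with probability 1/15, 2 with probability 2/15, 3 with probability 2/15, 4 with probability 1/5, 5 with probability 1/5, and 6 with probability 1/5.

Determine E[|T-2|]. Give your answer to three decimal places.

2.133

E[|T-2|] = Σ |t-2|·P(T=t)
 = 2·1/15 + 1·1/15 + 0·2/15 + 1·2/15 + 2·1/5 + 3·1/5 + 4·1/5
 = 2/15 + 1/15 + 0 + 2/15 + 2/5 + 3/5 + 4/5
 = 32/15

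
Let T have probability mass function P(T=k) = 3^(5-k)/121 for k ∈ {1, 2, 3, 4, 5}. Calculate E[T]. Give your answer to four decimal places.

E[T] = Σ t·P(T=t)
 = 1·81/121 + 2·27/121 + 3·9/121 + 4·3/121 + 5·1/121
 = 81/121 + 54/121 + 27/121 + 12/121 + 5/121
 = 179/121

1.4793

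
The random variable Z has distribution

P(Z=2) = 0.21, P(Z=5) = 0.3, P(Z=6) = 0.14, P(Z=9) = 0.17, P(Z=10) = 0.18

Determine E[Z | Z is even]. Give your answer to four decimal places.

P(Z is even) = 0.21 + 0.14 + 0.18 = 0.53.
E[Z | Z is even] = [2·0.21 + 6·0.14 + 10·0.18] / 0.53
 = 3.06 / 0.53
 = 306/53

5.7736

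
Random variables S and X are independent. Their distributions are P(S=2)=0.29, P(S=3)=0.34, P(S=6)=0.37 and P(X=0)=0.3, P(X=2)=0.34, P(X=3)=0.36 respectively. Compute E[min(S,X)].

E[min(S,X)] = Σ_s Σ_x min(s,x) · P(S=s)P(X=x)
 = 0·0.087 + 2·0.0986 + 2·0.1044 + 0·0.102 + 2·0.1156 + 3·0.1224 + 0·0.111 + 2·0.1258 + 3·0.1332
 = 0 + 0.1972 + 0.2088 + 0 + 0.2312 + 0.3672 + 0 + 0.2516 + 0.3996
 = 1.6556

1.6556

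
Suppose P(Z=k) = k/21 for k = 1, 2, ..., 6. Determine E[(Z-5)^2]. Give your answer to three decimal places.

E[(Z-5)^2] = Σ (z-5)^2·P(Z=z)
 = 16·1/21 + 9·2/21 + 4·1/7 + 1·4/21 + 0·5/21 + 1·2/7
 = 16/21 + 6/7 + 4/7 + 4/21 + 0 + 2/7
 = 8/3

2.667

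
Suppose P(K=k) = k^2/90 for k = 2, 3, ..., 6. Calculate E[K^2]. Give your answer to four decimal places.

25.2667

E[K^2] = Σ k^2·P(K=k)
 = 4·2/45 + 9·1/10 + 16·8/45 + 25·5/18 + 36·2/5
 = 8/45 + 9/10 + 128/45 + 125/18 + 72/5
 = 379/15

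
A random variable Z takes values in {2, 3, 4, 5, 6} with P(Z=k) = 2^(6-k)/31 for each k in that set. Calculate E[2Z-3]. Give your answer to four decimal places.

2.6774

E[2Z-3] = Σ (2z-3)·P(Z=z)
 = 1·16/31 + 3·8/31 + 5·4/31 + 7·2/31 + 9·1/31
 = 16/31 + 24/31 + 20/31 + 14/31 + 9/31
 = 83/31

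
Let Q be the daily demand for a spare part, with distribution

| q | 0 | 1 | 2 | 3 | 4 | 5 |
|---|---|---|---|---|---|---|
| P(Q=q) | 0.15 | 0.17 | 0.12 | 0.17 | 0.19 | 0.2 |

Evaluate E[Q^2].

E[Q^2] = Σ q^2·P(Q=q)
 = 0·0.15 + 1·0.17 + 4·0.12 + 9·0.17 + 16·0.19 + 25·0.2
 = 0 + 0.17 + 0.48 + 1.53 + 3.04 + 5
 = 10.22

10.22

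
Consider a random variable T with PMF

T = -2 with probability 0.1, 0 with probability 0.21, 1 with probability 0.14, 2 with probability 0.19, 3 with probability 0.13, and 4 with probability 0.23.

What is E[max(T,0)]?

1.83

E[max(T,0)] = Σ max(t,0)·P(T=t)
 = 0·0.1 + 0·0.21 + 1·0.14 + 2·0.19 + 3·0.13 + 4·0.23
 = 0 + 0 + 0.14 + 0.38 + 0.39 + 0.92
 = 1.83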